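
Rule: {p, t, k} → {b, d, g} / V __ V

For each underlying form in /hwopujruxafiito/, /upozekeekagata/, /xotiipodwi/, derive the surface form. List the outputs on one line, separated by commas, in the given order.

hwobujruxafiido, ubozegeegagada, xodiibodwi

/hwopujruxafiito/: /p/ is a voiceless stop between vowels /o/ and /u/, so it voices to [b]. /t/ is a voiceless stop between vowels /i/ and /o/, so it voices to [d]. → [hwobujruxafiido].
/upozekeekagata/: /p/ is a voiceless stop between vowels /u/ and /o/, so it voices to [b]. /k/ is a voiceless stop between vowels /e/ and /e/, so it voices to [g]. /k/ is a voiceless stop between vowels /e/ and /a/, so it voices to [g]. /t/ is a voiceless stop between vowels /a/ and /a/, so it voices to [d]. → [ubozegeegagada].
/xotiipodwi/: /t/ is a voiceless stop between vowels /o/ and /i/, so it voices to [d]. /p/ is a voiceless stop between vowels /i/ and /o/, so it voices to [b]. → [xodiibodwi].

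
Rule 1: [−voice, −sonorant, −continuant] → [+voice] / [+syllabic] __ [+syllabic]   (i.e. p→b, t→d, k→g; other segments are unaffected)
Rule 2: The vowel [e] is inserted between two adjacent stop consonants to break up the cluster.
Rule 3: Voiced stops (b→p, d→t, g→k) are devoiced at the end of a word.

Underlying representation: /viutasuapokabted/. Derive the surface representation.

Rule 1 (intervocalic voicing): /t/ is a voiceless stop between vowels /u/ and /a/, so it voices to [d]. /p/ is a voiceless stop between vowels /a/ and /o/, so it voices to [b]. /k/ is a voiceless stop between vowels /o/ and /a/, so it voices to [g]. /viutasuapokabted/ → viudasuabogabted.
Rule 2 (stop-cluster e-epenthesis): /b/ and /t/ form a stop–stop cluster, so [e] is inserted between them. /viudasuabogabted/ → viudasuabogabeted.
Rule 3 (final devoicing): /d/ is a voiced stop in word-final position, so it devoices to [t]. /viudasuabogabeted/ → viudasuabogabetet.

viudasuabogabetet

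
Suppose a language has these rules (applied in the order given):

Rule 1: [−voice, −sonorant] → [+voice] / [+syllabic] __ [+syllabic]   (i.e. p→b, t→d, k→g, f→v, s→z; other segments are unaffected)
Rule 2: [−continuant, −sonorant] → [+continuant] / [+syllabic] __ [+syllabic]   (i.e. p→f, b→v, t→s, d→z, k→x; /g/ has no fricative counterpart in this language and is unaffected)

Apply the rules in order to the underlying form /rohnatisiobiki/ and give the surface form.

rohnaziziovigi

Rule 1 (intervocalic voicing): /t/ is a voiceless obstruent between vowels /a/ and /i/, so it voices to [d]. /s/ is a voiceless obstruent between vowels /i/ and /i/, so it voices to [z]. /k/ is a voiceless obstruent between vowels /i/ and /i/, so it voices to [g]. /rohnatisiobiki/ → rohnadiziobigi.
Rule 2 (intervocalic spirantization): /d/ is a stop between vowels /a/ and /i/, so it spirantizes to the fricative [z]. /b/ is a stop between vowels /o/ and /i/, so it spirantizes to the fricative [v]. /rohnadiziobigi/ → rohnaziziovigi.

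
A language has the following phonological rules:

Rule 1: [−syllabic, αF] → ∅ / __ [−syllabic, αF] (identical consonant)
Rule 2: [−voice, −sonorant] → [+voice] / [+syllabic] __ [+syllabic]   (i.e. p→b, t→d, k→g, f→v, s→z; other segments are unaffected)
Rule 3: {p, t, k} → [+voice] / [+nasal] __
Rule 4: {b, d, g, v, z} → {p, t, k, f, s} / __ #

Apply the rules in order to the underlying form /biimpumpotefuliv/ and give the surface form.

Rule 1 (degemination): no segment meets the environment; /biimpumpotefuliv/ is unchanged.
Rule 2 (intervocalic voicing): /t/ is a voiceless obstruent between vowels /o/ and /e/, so it voices to [d]. /f/ is a voiceless obstruent between vowels /e/ and /u/, so it voices to [v]. /biimpumpotefuliv/ → biimpumpodevuliv.
Rule 3 (post-nasal voicing): /p/ is a voiceless stop immediately after the nasal /m/, so it voices to [b]. /p/ is a voiceless stop immediately after the nasal /m/, so it voices to [b]. /biimpumpodevuliv/ → biimbumbodevuliv.
Rule 4 (final devoicing): /v/ is a voiced obstruent in word-final position, so it devoices to [f]. /biimbumbodevuliv/ → biimbumbodevulif.

biimbumbodevulif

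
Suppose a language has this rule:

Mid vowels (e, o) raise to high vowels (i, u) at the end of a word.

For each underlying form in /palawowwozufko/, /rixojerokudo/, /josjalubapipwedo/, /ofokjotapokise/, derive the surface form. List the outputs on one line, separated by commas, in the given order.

palawowwozufku, rixojerokudu, josjalubapipwedu, ofokjotapokisi

/palawowwozufko/: /o/ is a mid vowel in word-final position, so it raises to [u]. → [palawowwozufku].
/rixojerokudo/: /o/ is a mid vowel in word-final position, so it raises to [u]. → [rixojerokudu].
/josjalubapipwedo/: /o/ is a mid vowel in word-final position, so it raises to [u]. → [josjalubapipwedu].
/ofokjotapokise/: /e/ is a mid vowel in word-final position, so it raises to [i]. → [ofokjotapokisi].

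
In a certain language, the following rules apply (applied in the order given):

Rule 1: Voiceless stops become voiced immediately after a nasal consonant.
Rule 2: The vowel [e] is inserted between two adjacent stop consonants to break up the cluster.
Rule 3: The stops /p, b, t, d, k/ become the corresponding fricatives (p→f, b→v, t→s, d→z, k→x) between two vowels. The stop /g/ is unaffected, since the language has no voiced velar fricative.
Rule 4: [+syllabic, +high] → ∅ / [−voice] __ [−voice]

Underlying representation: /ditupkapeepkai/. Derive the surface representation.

disfexafeefexai

Rule 1 (post-nasal voicing): no segment meets the environment; /ditupkapeepkai/ is unchanged.
Rule 2 (stop-cluster e-epenthesis): /p/ and /k/ form a stop–stop cluster, so [e] is inserted between them. /p/ and /k/ form a stop–stop cluster, so [e] is inserted between them. /ditupkapeepkai/ → ditupekapeepekai.
Rule 3 (intervocalic spirantization): /t/ is a stop between vowels /i/ and /u/, so it spirantizes to the fricative [s]. /p/ is a stop between vowels /u/ and /e/, so it spirantizes to the fricative [f]. /k/ is a stop between vowels /e/ and /a/, so it spirantizes to the fricative [x]. /p/ is a stop between vowels /a/ and /e/, so it spirantizes to the fricative [f]. /p/ is a stop between vowels /e/ and /e/, so it spirantizes to the fricative [f]. /k/ is a stop between vowels /e/ and /a/, so it spirantizes to the fricative [x]. /ditupekapeepekai/ → disufexafeefexai.
Rule 4 (high vowel syncope): /u/ is a high vowel flanked by voiceless consonants /s/ and /f/, so it deletes. /disufexafeefexai/ → disfexafeefexai.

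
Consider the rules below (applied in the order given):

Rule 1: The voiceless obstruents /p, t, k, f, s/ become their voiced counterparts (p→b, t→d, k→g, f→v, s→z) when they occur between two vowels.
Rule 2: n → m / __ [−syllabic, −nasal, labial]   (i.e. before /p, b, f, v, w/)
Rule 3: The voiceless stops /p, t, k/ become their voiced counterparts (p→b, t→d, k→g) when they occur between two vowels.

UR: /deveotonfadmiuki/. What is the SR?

Rule 1 (intervocalic voicing): /t/ is a voiceless obstruent between vowels /o/ and /o/, so it voices to [d]. /k/ is a voiceless obstruent between vowels /u/ and /i/, so it voices to [g]. /deveotonfadmiuki/ → deveodonfadmiugi.
Rule 2 (nasal place assimilation): /n/ precedes the labial consonant /f/, so it assimilates in place to [m]. /deveodonfadmiugi/ → deveodomfadmiugi.
Rule 3 (intervocalic voicing): no segment meets the environment; /deveodomfadmiugi/ is unchanged.

deveodomfadmiugi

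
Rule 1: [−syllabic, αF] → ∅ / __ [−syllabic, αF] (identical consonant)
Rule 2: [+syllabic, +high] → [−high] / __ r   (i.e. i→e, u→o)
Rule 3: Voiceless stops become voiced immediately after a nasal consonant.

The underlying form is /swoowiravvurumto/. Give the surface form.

swooweravorumdo

Rule 1 (degemination): /vv/ is a geminate; the first /v/ deletes. /swoowiravvurumto/ → swoowiravurumto.
Rule 2 (pre-rhotic lowering): /i/ is a high vowel immediately before /r/, so it lowers to [e]. /u/ is a high vowel immediately before /r/, so it lowers to [o]. /swoowiravurumto/ → swooweravorumto.
Rule 3 (post-nasal voicing): /t/ is a voiceless stop immediately after the nasal /m/, so it voices to [d]. /swooweravorumto/ → swooweravorumdo.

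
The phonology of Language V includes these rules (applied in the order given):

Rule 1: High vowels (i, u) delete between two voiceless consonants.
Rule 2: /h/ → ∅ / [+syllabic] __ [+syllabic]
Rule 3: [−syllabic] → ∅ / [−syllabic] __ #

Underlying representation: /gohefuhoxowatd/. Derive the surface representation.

Rule 1 (high vowel syncope): /u/ is a high vowel flanked by voiceless consonants /f/ and /h/, so it deletes. /gohefuhoxowatd/ → gohefhoxowatd.
Rule 2 (intervocalic h-deletion): /h/ occurs between vowels /o/ and /e/, so it deletes. /gohefhoxowatd/ → goefhoxowatd.
Rule 3 (final cluster simplification): /d/ is the second consonant of a word-final cluster /td/, so it deletes. /goefhoxowatd/ → goefhoxowat.

goefhoxowat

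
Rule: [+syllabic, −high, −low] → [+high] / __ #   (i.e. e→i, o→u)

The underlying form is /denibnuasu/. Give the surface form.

No segment of /denibnuasu/ meets the structural description of the rule, so the form surfaces unchanged.

denibnuasu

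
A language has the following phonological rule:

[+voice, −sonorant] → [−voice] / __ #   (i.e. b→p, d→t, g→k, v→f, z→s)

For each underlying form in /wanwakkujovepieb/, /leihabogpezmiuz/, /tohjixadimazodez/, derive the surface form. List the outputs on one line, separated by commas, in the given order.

/wanwakkujovepieb/: /b/ is a voiced obstruent in word-final position, so it devoices to [p]. → [wanwakkujovepiep].
/leihabogpezmiuz/: /z/ is a voiced obstruent in word-final position, so it devoices to [s]. → [leihabogpezmius].
/tohjixadimazodez/: /z/ is a voiced obstruent in word-final position, so it devoices to [s]. → [tohjixadimazodes].

wanwakkujovepiep, leihabogpezmius, tohjixadimazodes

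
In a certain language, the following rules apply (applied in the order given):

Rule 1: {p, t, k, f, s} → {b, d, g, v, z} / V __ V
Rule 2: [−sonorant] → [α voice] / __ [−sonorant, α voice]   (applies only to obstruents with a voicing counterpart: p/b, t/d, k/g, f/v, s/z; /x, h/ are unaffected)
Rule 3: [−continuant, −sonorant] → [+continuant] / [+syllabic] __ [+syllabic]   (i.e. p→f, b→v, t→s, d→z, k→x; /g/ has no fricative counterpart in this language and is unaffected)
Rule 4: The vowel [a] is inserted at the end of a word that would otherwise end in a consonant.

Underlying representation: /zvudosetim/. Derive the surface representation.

zvuzozezima

Rule 1 (intervocalic voicing): /s/ is a voiceless obstruent between vowels /o/ and /e/, so it voices to [z]. /t/ is a voiceless obstruent between vowels /e/ and /i/, so it voices to [d]. /zvudosetim/ → zvudozedim.
Rule 2 (regressive voicing assimilation): no segment meets the environment; /zvudozedim/ is unchanged.
Rule 3 (intervocalic spirantization): /d/ is a stop between vowels /u/ and /o/, so it spirantizes to the fricative [z]. /d/ is a stop between vowels /e/ and /i/, so it spirantizes to the fricative [z]. /zvudozedim/ → zvuzozezim.
Rule 4 (final a-epenthesis): the form ends in the consonant /m/, so [a] is inserted word-finally. /zvuzozezim/ → zvuzozezima.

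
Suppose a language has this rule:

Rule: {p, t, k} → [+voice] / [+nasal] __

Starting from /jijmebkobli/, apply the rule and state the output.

No segment of /jijmebkobli/ meets the structural description of the rule, so the form surfaces unchanged.

jijmebkobli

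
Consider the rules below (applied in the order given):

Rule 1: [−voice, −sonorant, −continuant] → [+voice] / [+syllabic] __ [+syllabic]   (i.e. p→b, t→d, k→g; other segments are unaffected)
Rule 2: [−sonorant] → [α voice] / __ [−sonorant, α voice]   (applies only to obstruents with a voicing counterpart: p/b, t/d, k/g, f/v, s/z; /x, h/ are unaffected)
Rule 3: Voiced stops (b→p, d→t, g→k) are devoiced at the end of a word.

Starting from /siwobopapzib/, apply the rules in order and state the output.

siwobobabzip

Rule 1 (intervocalic voicing): /p/ is a voiceless stop between vowels /o/ and /a/, so it voices to [b]. /siwobopapzib/ → siwobobapzib.
Rule 2 (regressive voicing assimilation): /p/ precedes the voiced obstruent /z/, so it voices to [b] by assimilation. /siwobobapzib/ → siwobobabzib.
Rule 3 (final devoicing): /b/ is a voiced stop in word-final position, so it devoices to [p]. /siwobobabzib/ → siwobobabzip.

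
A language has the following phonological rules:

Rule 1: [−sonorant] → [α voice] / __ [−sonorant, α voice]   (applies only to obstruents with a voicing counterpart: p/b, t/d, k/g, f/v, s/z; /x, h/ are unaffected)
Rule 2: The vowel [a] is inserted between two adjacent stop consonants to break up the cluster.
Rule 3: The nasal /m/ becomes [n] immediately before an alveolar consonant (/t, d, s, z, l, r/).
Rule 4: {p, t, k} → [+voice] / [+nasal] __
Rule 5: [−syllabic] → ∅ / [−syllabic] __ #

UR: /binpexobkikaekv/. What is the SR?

binbexopakikaeg

Rule 1 (regressive voicing assimilation): /b/ precedes the voiceless obstruent /k/, so it devoices to [p] by assimilation. /k/ precedes the voiced obstruent /v/, so it voices to [g] by assimilation. /binpexobkikaekv/ → binpexopkikaegv.
Rule 2 (stop-cluster a-epenthesis): /p/ and /k/ form a stop–stop cluster, so [a] is inserted between them. /binpexopkikaegv/ → binpexopakikaegv.
Rule 3 (nasal place assimilation): no segment meets the environment; /binpexopakikaegv/ is unchanged.
Rule 4 (post-nasal voicing): /p/ is a voiceless stop immediately after the nasal /n/, so it voices to [b]. /binpexopakikaegv/ → binbexopakikaegv.
Rule 5 (final cluster simplification): /v/ is the second consonant of a word-final cluster /gv/, so it deletes. /binbexopakikaegv/ → binbexopakikaeg.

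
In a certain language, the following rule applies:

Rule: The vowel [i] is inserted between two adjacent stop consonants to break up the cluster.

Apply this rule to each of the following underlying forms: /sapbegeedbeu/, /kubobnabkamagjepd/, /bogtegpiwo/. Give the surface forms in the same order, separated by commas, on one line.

/sapbegeedbeu/: /p/ and /b/ form a stop–stop cluster, so [i] is inserted between them. /d/ and /b/ form a stop–stop cluster, so [i] is inserted between them. → [sapibegeedibeu].
/kubobnabkamagjepd/: /b/ and /k/ form a stop–stop cluster, so [i] is inserted between them. /p/ and /d/ form a stop–stop cluster, so [i] is inserted between them. → [kubobnabikamagjepid].
/bogtegpiwo/: /g/ and /t/ form a stop–stop cluster, so [i] is inserted between them. /g/ and /p/ form a stop–stop cluster, so [i] is inserted between them. → [bogitegipiwo].

sapibegeedibeu, kubobnabikamagjepid, bogitegipiwo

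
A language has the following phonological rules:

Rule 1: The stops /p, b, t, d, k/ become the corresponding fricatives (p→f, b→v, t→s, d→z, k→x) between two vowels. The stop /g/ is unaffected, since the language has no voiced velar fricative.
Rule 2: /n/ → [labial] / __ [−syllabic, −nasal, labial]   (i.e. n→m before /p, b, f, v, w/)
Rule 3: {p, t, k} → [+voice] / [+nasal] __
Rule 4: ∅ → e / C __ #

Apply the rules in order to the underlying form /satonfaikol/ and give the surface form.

sasomfaixole

Rule 1 (intervocalic spirantization): /t/ is a stop between vowels /a/ and /o/, so it spirantizes to the fricative [s]. /k/ is a stop between vowels /i/ and /o/, so it spirantizes to the fricative [x]. /satonfaikol/ → sasonfaixol.
Rule 2 (nasal place assimilation): /n/ precedes the labial consonant /f/, so it assimilates in place to [m]. /sasonfaixol/ → sasomfaixol.
Rule 3 (post-nasal voicing): no segment meets the environment; /sasomfaixol/ is unchanged.
Rule 4 (final e-epenthesis): the form ends in the consonant /l/, so [e] is inserted word-finally. /sasomfaixol/ → sasomfaixole.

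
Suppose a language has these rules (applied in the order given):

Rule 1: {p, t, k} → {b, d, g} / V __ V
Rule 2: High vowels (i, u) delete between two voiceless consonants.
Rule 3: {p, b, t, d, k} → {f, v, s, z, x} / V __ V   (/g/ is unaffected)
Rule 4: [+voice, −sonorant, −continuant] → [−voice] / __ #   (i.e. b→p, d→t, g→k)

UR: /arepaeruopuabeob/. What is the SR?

Rule 1 (intervocalic voicing): /p/ is a voiceless stop between vowels /e/ and /a/, so it voices to [b]. /p/ is a voiceless stop between vowels /o/ and /u/, so it voices to [b]. /arepaeruopuabeob/ → arebaeruobuabeob.
Rule 2 (high vowel syncope): no segment meets the environment; /arebaeruobuabeob/ is unchanged.
Rule 3 (intervocalic spirantization): /b/ is a stop between vowels /e/ and /a/, so it spirantizes to the fricative [v]. /b/ is a stop between vowels /o/ and /u/, so it spirantizes to the fricative [v]. /b/ is a stop between vowels /a/ and /e/, so it spirantizes to the fricative [v]. /arebaeruobuabeob/ → arevaeruovuaveob.
Rule 4 (final devoicing): /b/ is a voiced stop in word-final position, so it devoices to [p]. /arevaeruovuaveob/ → arevaeruovuaveop.

arevaeruovuaveop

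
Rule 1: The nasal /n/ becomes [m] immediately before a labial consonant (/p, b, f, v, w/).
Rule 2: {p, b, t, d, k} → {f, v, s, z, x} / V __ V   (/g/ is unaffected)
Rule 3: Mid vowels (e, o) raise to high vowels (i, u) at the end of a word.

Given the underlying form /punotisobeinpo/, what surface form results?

Rule 1 (nasal place assimilation): /n/ precedes the labial consonant /p/, so it assimilates in place to [m]. /punotisobeinpo/ → punotisobeimpo.
Rule 2 (intervocalic spirantization): /t/ is a stop between vowels /o/ and /i/, so it spirantizes to the fricative [s]. /b/ is a stop between vowels /o/ and /e/, so it spirantizes to the fricative [v]. /punotisobeimpo/ → punosisoveimpo.
Rule 3 (final vowel raising): /o/ is a mid vowel in word-final position, so it raises to [u]. /punosisoveimpo/ → punosisoveimpu.

punosisoveimpu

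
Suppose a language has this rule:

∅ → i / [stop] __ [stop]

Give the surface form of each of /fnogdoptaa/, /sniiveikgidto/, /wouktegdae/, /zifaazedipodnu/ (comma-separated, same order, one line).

fnogidopitaa, sniiveikigidito, woukitegidae, zifaazedipodnu

/fnogdoptaa/: /g/ and /d/ form a stop–stop cluster, so [i] is inserted between them. /p/ and /t/ form a stop–stop cluster, so [i] is inserted between them. → [fnogidopitaa].
/sniiveikgidto/: /k/ and /g/ form a stop–stop cluster, so [i] is inserted between them. /d/ and /t/ form a stop–stop cluster, so [i] is inserted between them. → [sniiveikigidito].
/wouktegdae/: /k/ and /t/ form a stop–stop cluster, so [i] is inserted between them. /g/ and /d/ form a stop–stop cluster, so [i] is inserted between them. → [woukitegidae].
/zifaazedipodnu/: the rule's environment is not met; surfaces unchanged as [zifaazedipodnu].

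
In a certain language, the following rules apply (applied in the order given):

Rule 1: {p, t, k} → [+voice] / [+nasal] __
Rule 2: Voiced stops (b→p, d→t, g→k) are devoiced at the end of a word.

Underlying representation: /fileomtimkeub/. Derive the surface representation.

Rule 1 (post-nasal voicing): /t/ is a voiceless stop immediately after the nasal /m/, so it voices to [d]. /k/ is a voiceless stop immediately after the nasal /m/, so it voices to [g]. /fileomtimkeub/ → fileomdimgeub.
Rule 2 (final devoicing): /b/ is a voiced stop in word-final position, so it devoices to [p]. /fileomdimgeub/ → fileomdimgeup.

fileomdimgeup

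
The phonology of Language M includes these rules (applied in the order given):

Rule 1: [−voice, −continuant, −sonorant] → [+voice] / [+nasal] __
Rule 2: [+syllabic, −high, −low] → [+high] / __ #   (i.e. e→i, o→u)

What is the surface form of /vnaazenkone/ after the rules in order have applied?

Rule 1 (post-nasal voicing): /k/ is a voiceless stop immediately after the nasal /n/, so it voices to [g]. /vnaazenkone/ → vnaazengone.
Rule 2 (final vowel raising): /e/ is a mid vowel in word-final position, so it raises to [i]. /vnaazengone/ → vnaazengoni.

vnaazengoni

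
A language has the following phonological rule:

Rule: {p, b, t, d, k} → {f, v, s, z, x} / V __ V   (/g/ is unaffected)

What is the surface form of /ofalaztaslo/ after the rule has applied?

ofalaztaslo

No segment of /ofalaztaslo/ meets the structural description of the rule, so the form surfaces unchanged.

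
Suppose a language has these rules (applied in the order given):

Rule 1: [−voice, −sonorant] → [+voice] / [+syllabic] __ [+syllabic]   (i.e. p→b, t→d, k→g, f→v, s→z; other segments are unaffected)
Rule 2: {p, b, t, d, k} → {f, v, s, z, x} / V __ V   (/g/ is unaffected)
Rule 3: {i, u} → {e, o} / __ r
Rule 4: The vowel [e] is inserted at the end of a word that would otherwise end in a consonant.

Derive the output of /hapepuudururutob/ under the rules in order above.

havevuuzororuzobe

Rule 1 (intervocalic voicing): /p/ is a voiceless obstruent between vowels /a/ and /e/, so it voices to [b]. /p/ is a voiceless obstruent between vowels /e/ and /u/, so it voices to [b]. /t/ is a voiceless obstruent between vowels /u/ and /o/, so it voices to [d]. /hapepuudururutob/ → habebuudururudob.
Rule 2 (intervocalic spirantization): /b/ is a stop between vowels /a/ and /e/, so it spirantizes to the fricative [v]. /b/ is a stop between vowels /e/ and /u/, so it spirantizes to the fricative [v]. /d/ is a stop between vowels /u/ and /u/, so it spirantizes to the fricative [z]. /d/ is a stop between vowels /u/ and /o/, so it spirantizes to the fricative [z]. /habebuudururudob/ → havevuuzururuzob.
Rule 3 (pre-rhotic lowering): /u/ is a high vowel immediately before /r/, so it lowers to [o]. /u/ is a high vowel immediately before /r/, so it lowers to [o]. /havevuuzururuzob/ → havevuuzororuzob.
Rule 4 (final e-epenthesis): the form ends in the consonant /b/, so [e] is inserted word-finally. /havevuuzororuzob/ → havevuuzororuzobe.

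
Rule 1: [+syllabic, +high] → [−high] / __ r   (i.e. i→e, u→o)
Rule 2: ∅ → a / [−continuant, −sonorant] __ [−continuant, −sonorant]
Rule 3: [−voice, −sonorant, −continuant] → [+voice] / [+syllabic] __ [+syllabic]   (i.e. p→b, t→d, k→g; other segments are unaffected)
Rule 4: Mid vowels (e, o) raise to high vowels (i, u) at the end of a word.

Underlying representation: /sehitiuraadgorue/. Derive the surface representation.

sehidioraadagorui

Rule 1 (pre-rhotic lowering): /u/ is a high vowel immediately before /r/, so it lowers to [o]. /sehitiuraadgorue/ → sehitioraadgorue.
Rule 2 (stop-cluster a-epenthesis): /d/ and /g/ form a stop–stop cluster, so [a] is inserted between them. /sehitioraadgorue/ → sehitioraadagorue.
Rule 3 (intervocalic voicing): /t/ is a voiceless stop between vowels /i/ and /i/, so it voices to [d]. /sehitioraadagorue/ → sehidioraadagorue.
Rule 4 (final vowel raising): /e/ is a mid vowel in word-final position, so it raises to [i]. /sehidioraadagorue/ → sehidioraadagorui.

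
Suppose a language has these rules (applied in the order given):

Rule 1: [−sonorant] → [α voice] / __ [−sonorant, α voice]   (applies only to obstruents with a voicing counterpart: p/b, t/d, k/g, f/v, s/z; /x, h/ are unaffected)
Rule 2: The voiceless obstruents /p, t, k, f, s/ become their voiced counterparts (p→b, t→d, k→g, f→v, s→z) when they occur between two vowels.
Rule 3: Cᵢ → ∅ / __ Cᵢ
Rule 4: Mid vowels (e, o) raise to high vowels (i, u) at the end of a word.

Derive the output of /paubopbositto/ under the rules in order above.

paubobozitu

Rule 1 (regressive voicing assimilation): /p/ precedes the voiced obstruent /b/, so it voices to [b] by assimilation. /paubopbositto/ → paubobbositto.
Rule 2 (intervocalic voicing): /s/ is a voiceless obstruent between vowels /o/ and /i/, so it voices to [z]. /paubobbositto/ → paubobbozitto.
Rule 3 (degemination): /bb/ is a geminate; the first /b/ deletes. /tt/ is a geminate; the first /t/ deletes. /paubobbozitto/ → paubobozito.
Rule 4 (final vowel raising): /o/ is a mid vowel in word-final position, so it raises to [u]. /paubobozito/ → paubobozitu.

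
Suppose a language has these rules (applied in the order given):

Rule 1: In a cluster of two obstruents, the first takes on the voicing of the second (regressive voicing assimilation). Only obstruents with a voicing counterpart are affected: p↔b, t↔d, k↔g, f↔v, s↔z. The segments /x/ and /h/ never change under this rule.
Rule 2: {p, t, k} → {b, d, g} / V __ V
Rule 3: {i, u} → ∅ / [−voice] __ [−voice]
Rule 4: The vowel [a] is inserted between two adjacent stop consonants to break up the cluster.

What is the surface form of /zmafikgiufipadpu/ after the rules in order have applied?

zmafigagiufibatapu

Rule 1 (regressive voicing assimilation): /k/ precedes the voiced obstruent /g/, so it voices to [g] by assimilation. /d/ precedes the voiceless obstruent /p/, so it devoices to [t] by assimilation. /zmafikgiufipadpu/ → zmafiggiufipatpu.
Rule 2 (intervocalic voicing): /p/ is a voiceless stop between vowels /i/ and /a/, so it voices to [b]. /zmafiggiufipatpu/ → zmafiggiufibatpu.
Rule 3 (high vowel syncope): no segment meets the environment; /zmafiggiufibatpu/ is unchanged.
Rule 4 (stop-cluster a-epenthesis): /g/ and /g/ form a stop–stop cluster, so [a] is inserted between them. /t/ and /p/ form a stop–stop cluster, so [a] is inserted between them. /zmafiggiufibatpu/ → zmafigagiufibatapu.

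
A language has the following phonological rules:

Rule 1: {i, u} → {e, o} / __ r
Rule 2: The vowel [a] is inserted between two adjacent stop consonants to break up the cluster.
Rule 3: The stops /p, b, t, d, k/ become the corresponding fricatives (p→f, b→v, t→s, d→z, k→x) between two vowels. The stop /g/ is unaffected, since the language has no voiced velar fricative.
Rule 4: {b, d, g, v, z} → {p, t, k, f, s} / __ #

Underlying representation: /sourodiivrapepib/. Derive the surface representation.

sooroziivrafefip

Rule 1 (pre-rhotic lowering): /u/ is a high vowel immediately before /r/, so it lowers to [o]. /sourodiivrapepib/ → soorodiivrapepib.
Rule 2 (stop-cluster a-epenthesis): no segment meets the environment; /soorodiivrapepib/ is unchanged.
Rule 3 (intervocalic spirantization): /d/ is a stop between vowels /o/ and /i/, so it spirantizes to the fricative [z]. /p/ is a stop between vowels /a/ and /e/, so it spirantizes to the fricative [f]. /p/ is a stop between vowels /e/ and /i/, so it spirantizes to the fricative [f]. /soorodiivrapepib/ → sooroziivrafefib.
Rule 4 (final devoicing): /b/ is a voiced obstruent in word-final position, so it devoices to [p]. /sooroziivrafefib/ → sooroziivrafefip.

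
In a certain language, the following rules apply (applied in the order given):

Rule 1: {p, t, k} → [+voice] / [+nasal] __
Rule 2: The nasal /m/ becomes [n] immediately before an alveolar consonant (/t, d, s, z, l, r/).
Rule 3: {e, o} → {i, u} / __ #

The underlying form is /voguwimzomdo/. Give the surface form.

voguwinzondu

Rule 1 (post-nasal voicing): no segment meets the environment; /voguwimzomdo/ is unchanged.
Rule 2 (nasal place assimilation): /m/ precedes the alveolar consonant /z/, so it assimilates in place to [n]. /m/ precedes the alveolar consonant /d/, so it assimilates in place to [n]. /voguwimzomdo/ → voguwinzondo.
Rule 3 (final vowel raising): /o/ is a mid vowel in word-final position, so it raises to [u]. /voguwinzondo/ → voguwinzondu.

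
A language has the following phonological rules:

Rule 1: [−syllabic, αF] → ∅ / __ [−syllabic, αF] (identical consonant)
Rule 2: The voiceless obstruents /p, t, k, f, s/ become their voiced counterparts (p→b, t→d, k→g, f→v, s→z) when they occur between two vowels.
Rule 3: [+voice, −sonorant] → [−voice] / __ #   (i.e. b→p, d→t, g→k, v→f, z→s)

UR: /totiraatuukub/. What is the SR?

todiraaduugup

Rule 1 (degemination): no segment meets the environment; /totiraatuukub/ is unchanged.
Rule 2 (intervocalic voicing): /t/ is a voiceless obstruent between vowels /o/ and /i/, so it voices to [d]. /t/ is a voiceless obstruent between vowels /a/ and /u/, so it voices to [d]. /k/ is a voiceless obstruent between vowels /u/ and /u/, so it voices to [g]. /totiraatuukub/ → todiraaduugub.
Rule 3 (final devoicing): /b/ is a voiced obstruent in word-final position, so it devoices to [p]. /todiraaduugub/ → todiraaduugup.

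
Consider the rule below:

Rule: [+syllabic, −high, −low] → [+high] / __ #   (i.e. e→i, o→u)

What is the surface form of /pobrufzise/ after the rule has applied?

/e/ is a mid vowel in word-final position, so it raises to [i].
Surface form: [pobrufzisi].

pobrufzisi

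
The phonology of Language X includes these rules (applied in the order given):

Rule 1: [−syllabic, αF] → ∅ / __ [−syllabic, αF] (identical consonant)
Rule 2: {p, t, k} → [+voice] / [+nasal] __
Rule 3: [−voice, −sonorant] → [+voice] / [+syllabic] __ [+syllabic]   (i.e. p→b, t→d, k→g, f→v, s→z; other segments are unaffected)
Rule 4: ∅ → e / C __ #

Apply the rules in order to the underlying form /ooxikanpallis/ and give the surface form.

ooxiganbalise

Rule 1 (degemination): /ll/ is a geminate; the first /l/ deletes. /ooxikanpallis/ → ooxikanpalis.
Rule 2 (post-nasal voicing): /p/ is a voiceless stop immediately after the nasal /n/, so it voices to [b]. /ooxikanpalis/ → ooxikanbalis.
Rule 3 (intervocalic voicing): /k/ is a voiceless obstruent between vowels /i/ and /a/, so it voices to [g]. /ooxikanbalis/ → ooxiganbalis.
Rule 4 (final e-epenthesis): the form ends in the consonant /s/, so [e] is inserted word-finally. /ooxiganbalis/ → ooxiganbalise.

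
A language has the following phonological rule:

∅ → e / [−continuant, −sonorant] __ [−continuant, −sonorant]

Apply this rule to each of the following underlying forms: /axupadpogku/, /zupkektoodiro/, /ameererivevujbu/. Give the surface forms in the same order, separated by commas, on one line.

axupadepogeku, zupekeketoodiro, ameererivevujbu

/axupadpogku/: /d/ and /p/ form a stop–stop cluster, so [e] is inserted between them. /g/ and /k/ form a stop–stop cluster, so [e] is inserted between them. → [axupadepogeku].
/zupkektoodiro/: /p/ and /k/ form a stop–stop cluster, so [e] is inserted between them. /k/ and /t/ form a stop–stop cluster, so [e] is inserted between them. → [zupekeketoodiro].
/ameererivevujbu/: the rule's environment is not met; surfaces unchanged as [ameererivevujbu].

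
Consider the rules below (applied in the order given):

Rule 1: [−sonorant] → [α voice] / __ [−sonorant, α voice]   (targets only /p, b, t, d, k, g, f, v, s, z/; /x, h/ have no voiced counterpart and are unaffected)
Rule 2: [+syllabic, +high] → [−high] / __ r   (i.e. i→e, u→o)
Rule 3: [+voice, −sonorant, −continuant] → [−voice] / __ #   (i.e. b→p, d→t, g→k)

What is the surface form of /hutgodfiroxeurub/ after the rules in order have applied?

Rule 1 (regressive voicing assimilation): /t/ precedes the voiced obstruent /g/, so it voices to [d] by assimilation. /d/ precedes the voiceless obstruent /f/, so it devoices to [t] by assimilation. /hutgodfiroxeurub/ → hudgotfiroxeurub.
Rule 2 (pre-rhotic lowering): /i/ is a high vowel immediately before /r/, so it lowers to [e]. /u/ is a high vowel immediately before /r/, so it lowers to [o]. /hudgotfiroxeurub/ → hudgotferoxeorub.
Rule 3 (final devoicing): /b/ is a voiced stop in word-final position, so it devoices to [p]. /hudgotferoxeorub/ → hudgotferoxeorup.

hudgotferoxeorup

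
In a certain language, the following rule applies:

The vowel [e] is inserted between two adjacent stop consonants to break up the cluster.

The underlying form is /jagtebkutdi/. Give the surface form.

jagetebekutedi

/g/ and /t/ form a stop–stop cluster, so [e] is inserted between them.
/b/ and /k/ form a stop–stop cluster, so [e] is inserted between them.
/t/ and /d/ form a stop–stop cluster, so [e] is inserted between them.
Surface form: [jagetebekutedi].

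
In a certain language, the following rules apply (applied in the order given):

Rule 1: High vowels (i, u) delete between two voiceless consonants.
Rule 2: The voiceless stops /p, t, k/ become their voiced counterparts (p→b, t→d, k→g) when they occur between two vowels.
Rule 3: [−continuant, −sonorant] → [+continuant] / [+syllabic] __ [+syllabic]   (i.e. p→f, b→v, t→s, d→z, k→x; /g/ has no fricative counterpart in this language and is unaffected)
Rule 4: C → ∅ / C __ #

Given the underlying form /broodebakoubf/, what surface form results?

Rule 1 (high vowel syncope): no segment meets the environment; /broodebakoubf/ is unchanged.
Rule 2 (intervocalic voicing): /k/ is a voiceless stop between vowels /a/ and /o/, so it voices to [g]. /broodebakoubf/ → broodebagoubf.
Rule 3 (intervocalic spirantization): /d/ is a stop between vowels /o/ and /e/, so it spirantizes to the fricative [z]. /b/ is a stop between vowels /e/ and /a/, so it spirantizes to the fricative [v]. /broodebagoubf/ → broozevagoubf.
Rule 4 (final cluster simplification): /f/ is the second consonant of a word-final cluster /bf/, so it deletes. /broozevagoubf/ → broozevagoub.

broozevagoub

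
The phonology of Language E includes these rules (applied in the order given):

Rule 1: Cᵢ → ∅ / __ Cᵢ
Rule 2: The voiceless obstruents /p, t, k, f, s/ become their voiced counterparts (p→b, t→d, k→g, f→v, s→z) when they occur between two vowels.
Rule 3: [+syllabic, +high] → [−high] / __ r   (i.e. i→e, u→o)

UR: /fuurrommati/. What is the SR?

fuoromadi

Rule 1 (degemination): /rr/ is a geminate; the first /r/ deletes. /mm/ is a geminate; the first /m/ deletes. /fuurrommati/ → fuuromati.
Rule 2 (intervocalic voicing): /t/ is a voiceless obstruent between vowels /a/ and /i/, so it voices to [d]. /fuuromati/ → fuuromadi.
Rule 3 (pre-rhotic lowering): /u/ is a high vowel immediately before /r/, so it lowers to [o]. /fuuromadi/ → fuoromadi.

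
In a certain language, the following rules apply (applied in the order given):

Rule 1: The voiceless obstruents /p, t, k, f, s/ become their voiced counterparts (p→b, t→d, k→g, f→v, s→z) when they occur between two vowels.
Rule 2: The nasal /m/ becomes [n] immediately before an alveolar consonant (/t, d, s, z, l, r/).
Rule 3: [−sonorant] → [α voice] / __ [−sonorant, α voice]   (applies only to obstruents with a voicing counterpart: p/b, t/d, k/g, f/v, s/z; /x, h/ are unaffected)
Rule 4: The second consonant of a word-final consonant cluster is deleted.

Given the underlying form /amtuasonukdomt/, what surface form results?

antuazonugdon

Rule 1 (intervocalic voicing): /s/ is a voiceless obstruent between vowels /a/ and /o/, so it voices to [z]. /amtuasonukdomt/ → amtuazonukdomt.
Rule 2 (nasal place assimilation): /m/ precedes the alveolar consonant /t/, so it assimilates in place to [n]. /m/ precedes the alveolar consonant /t/, so it assimilates in place to [n]. /amtuazonukdomt/ → antuazonukdont.
Rule 3 (regressive voicing assimilation): /k/ precedes the voiced obstruent /d/, so it voices to [g] by assimilation. /antuazonukdont/ → antuazonugdont.
Rule 4 (final cluster simplification): /t/ is the second consonant of a word-final cluster /nt/, so it deletes. /antuazonugdont/ → antuazonugdon.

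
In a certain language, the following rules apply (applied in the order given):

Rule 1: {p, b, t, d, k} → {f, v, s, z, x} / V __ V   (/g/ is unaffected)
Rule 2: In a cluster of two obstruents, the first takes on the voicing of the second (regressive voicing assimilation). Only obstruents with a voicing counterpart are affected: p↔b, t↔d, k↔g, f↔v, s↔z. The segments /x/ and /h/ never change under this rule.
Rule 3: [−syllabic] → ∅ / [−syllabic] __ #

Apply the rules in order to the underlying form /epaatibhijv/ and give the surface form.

efaasiphij

Rule 1 (intervocalic spirantization): /p/ is a stop between vowels /e/ and /a/, so it spirantizes to the fricative [f]. /t/ is a stop between vowels /a/ and /i/, so it spirantizes to the fricative [s]. /epaatibhijv/ → efaasibhijv.
Rule 2 (regressive voicing assimilation): /b/ precedes the voiceless obstruent /h/, so it devoices to [p] by assimilation. /efaasibhijv/ → efaasiphijv.
Rule 3 (final cluster simplification): /v/ is the second consonant of a word-final cluster /jv/, so it deletes. /efaasiphijv/ → efaasiphij.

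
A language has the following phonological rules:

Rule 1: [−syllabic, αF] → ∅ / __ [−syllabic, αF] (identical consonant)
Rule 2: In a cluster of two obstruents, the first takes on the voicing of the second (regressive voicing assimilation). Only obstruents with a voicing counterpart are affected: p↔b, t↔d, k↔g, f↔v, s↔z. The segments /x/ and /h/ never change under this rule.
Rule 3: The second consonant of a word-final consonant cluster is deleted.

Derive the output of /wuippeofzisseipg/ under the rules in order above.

wuipeovziseib

Rule 1 (degemination): /pp/ is a geminate; the first /p/ deletes. /ss/ is a geminate; the first /s/ deletes. /wuippeofzisseipg/ → wuipeofziseipg.
Rule 2 (regressive voicing assimilation): /f/ precedes the voiced obstruent /z/, so it voices to [v] by assimilation. /p/ precedes the voiced obstruent /g/, so it voices to [b] by assimilation. /wuipeofziseipg/ → wuipeovziseibg.
Rule 3 (final cluster simplification): /g/ is the second consonant of a word-final cluster /bg/, so it deletes. /wuipeovziseibg/ → wuipeovziseib.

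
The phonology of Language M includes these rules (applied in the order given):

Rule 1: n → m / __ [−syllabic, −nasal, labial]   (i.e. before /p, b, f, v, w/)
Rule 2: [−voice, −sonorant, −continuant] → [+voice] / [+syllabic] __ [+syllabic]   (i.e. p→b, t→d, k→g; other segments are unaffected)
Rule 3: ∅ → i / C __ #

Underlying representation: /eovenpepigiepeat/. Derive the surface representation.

Rule 1 (nasal place assimilation): /n/ precedes the labial consonant /p/, so it assimilates in place to [m]. /eovenpepigiepeat/ → eovempepigiepeat.
Rule 2 (intervocalic voicing): /p/ is a voiceless stop between vowels /e/ and /i/, so it voices to [b]. /p/ is a voiceless stop between vowels /e/ and /e/, so it voices to [b]. /eovempepigiepeat/ → eovempebigiebeat.
Rule 3 (final i-epenthesis): the form ends in the consonant /t/, so [i] is inserted word-finally. /eovempebigiebeat/ → eovempebigiebeati.

eovempebigiebeati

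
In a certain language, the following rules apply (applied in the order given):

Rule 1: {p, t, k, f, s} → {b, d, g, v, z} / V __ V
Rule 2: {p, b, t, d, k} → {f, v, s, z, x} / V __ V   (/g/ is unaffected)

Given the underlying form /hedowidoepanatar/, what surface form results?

hezowizoevanazar

Rule 1 (intervocalic voicing): /p/ is a voiceless obstruent between vowels /e/ and /a/, so it voices to [b]. /t/ is a voiceless obstruent between vowels /a/ and /a/, so it voices to [d]. /hedowidoepanatar/ → hedowidoebanadar.
Rule 2 (intervocalic spirantization): /d/ is a stop between vowels /e/ and /o/, so it spirantizes to the fricative [z]. /d/ is a stop between vowels /i/ and /o/, so it spirantizes to the fricative [z]. /b/ is a stop between vowels /e/ and /a/, so it spirantizes to the fricative [v]. /d/ is a stop between vowels /a/ and /a/, so it spirantizes to the fricative [z]. /hedowidoebanadar/ → hezowizoevanazar.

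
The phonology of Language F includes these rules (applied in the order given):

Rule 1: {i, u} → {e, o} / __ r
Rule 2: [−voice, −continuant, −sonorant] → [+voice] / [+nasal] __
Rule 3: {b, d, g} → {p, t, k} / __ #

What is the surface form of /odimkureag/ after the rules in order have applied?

odimgoreak

Rule 1 (pre-rhotic lowering): /u/ is a high vowel immediately before /r/, so it lowers to [o]. /odimkureag/ → odimkoreag.
Rule 2 (post-nasal voicing): /k/ is a voiceless stop immediately after the nasal /m/, so it voices to [g]. /odimkoreag/ → odimgoreag.
Rule 3 (final devoicing): /g/ is a voiced stop in word-final position, so it devoices to [k]. /odimgoreag/ → odimgoreak.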